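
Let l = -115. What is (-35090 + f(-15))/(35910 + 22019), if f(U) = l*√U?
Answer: -35090/57929 - 115*I*√15/57929 ≈ -0.60574 - 0.0076886*I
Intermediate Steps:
f(U) = -115*√U
(-35090 + f(-15))/(35910 + 22019) = (-35090 - 115*I*√15)/(35910 + 22019) = (-35090 - 115*I*√15)/57929 = (-35090 - 115*I*√15)*(1/57929) = -35090/57929 - 115*I*√15/57929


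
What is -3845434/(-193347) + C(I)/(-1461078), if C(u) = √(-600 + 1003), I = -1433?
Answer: 3845434/193347 - √403/1461078 ≈ 19.889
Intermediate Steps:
C(u) = √403
-3845434/(-193347) + C(I)/(-1461078) = -3845434/(-193347) + √403/(-1461078) = -3845434*(-1/193347) + √403*(-1/1461078) = 3845434/193347 - √403/1461078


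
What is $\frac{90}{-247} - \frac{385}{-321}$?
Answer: $\frac{66205}{79287} \approx 0.835$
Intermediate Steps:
$\frac{90}{-247} - \frac{385}{-321} = 90 \left(- \frac{1}{247}\right) - - \frac{385}{321} = - \frac{90}{247} + \frac{385}{321} = \frac{66205}{79287}$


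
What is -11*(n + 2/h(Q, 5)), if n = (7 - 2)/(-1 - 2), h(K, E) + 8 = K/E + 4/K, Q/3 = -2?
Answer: 4565/222 ≈ 20.563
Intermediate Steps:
Q = -6 (Q = 3*(-2) = -6)
h(K, E) = -8 + 4/K + K/E (h(K, E) = -8 + (K/E + 4/K) = -8 + (4/K + K/E) = -8 + 4/K + K/E)
n = -5/3 (n = 5/(-3) = 5*(-⅓) = -5/3 ≈ -1.6667)
-11*(n + 2/h(Q, 5)) = -11*(-5/3 + 2/(-8 + 4/(-6) - 6/5)) = -11*(-5/3 + 2/(-8 + 4*(-⅙) - 6*⅕)) = -11*(-5/3 + 2/(-8 - ⅔ - 6/5)) = -11*(-5/3 + 2/(-148/15)) = -11*(-5/3 + 2*(-15/148)) = -11*(-5/3 - 15/74) = -11*(-415/222) = 4565/222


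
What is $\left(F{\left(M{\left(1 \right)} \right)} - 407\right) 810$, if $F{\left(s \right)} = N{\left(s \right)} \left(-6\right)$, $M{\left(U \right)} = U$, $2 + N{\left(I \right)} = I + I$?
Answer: $-329670$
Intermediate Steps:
$N{\left(I \right)} = -2 + 2 I$ ($N{\left(I \right)} = -2 + \left(I + I\right) = -2 + 2 I$)
$F{\left(s \right)} = 12 - 12 s$ ($F{\left(s \right)} = \left(-2 + 2 s\right) \left(-6\right) = 12 - 12 s$)
$\left(F{\left(M{\left(1 \right)} \right)} - 407\right) 810 = \left(\left(12 - 12\right) - 407\right) 810 = \left(0 - 407\right) 810 = \left(-407\right) 810 = -329670$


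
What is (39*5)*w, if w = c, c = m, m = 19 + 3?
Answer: 4290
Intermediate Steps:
m = 22
c = 22
w = 22
(39*5)*w = (39*5)*22 = 195*22 = 4290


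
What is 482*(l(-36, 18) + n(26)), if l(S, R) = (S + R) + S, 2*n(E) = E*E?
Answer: 136888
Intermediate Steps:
n(E) = E²/2 (n(E) = (E*E)/2 = E²/2)
l(S, R) = R + 2*S (l(S, R) = (R + S) + S = R + 2*S)
482*(l(-36, 18) + n(26)) = 482*((18 + 2*(-36)) + (½)*26²) = 482*((18 - 72) + (½)*676) = 482*(-54 + 338) = 482*284 = 136888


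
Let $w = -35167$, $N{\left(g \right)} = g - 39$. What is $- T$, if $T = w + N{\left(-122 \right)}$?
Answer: $35328$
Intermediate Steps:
$N{\left(g \right)} = -39 + g$ ($N{\left(g \right)} = g - 39 = -39 + g$)
$T = -35328$ ($T = -35167 - 161 = -35328$)
$- T = \left(-1\right) \left(-35328\right) = 35328$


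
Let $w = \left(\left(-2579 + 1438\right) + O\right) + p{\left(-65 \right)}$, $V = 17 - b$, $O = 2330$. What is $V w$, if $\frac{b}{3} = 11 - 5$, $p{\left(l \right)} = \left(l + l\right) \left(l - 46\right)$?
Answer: $-15619$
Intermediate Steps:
$p{\left(l \right)} = 2 l \left(-46 + l\right)$
$b = 18$ ($b = 3 \left(11 - 5\right) = 3 \cdot 6 = 18$)
$V = -1$ ($V = 17 - 18 = -1$)
$w = 15619$ ($w = \left(\left(-2579 + 1438\right) + 2330\right) + 2 \left(-65\right) \left(-46 - 65\right) = \left(-1141 + 2330\right) + 2 \left(-65\right) \left(-111\right) = 1189 + 14430 = 15619$)
$V w = \left(-1\right) 15619 = -15619$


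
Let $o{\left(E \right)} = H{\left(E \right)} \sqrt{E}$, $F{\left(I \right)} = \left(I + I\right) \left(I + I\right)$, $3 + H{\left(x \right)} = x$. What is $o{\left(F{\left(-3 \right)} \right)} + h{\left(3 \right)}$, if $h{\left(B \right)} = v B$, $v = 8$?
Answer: $222$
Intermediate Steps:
$H{\left(x \right)} = -3 + x$
$F{\left(I \right)} = 4 I^{2}$ ($F{\left(I \right)} = 2 I 2 I = 4 I^{2}$)
$o{\left(E \right)} = \sqrt{E} \left(-3 + E\right)$ ($o{\left(E \right)} = \left(-3 + E\right) \sqrt{E} = \sqrt{E} \left(-3 + E\right)$)
$h{\left(B \right)} = 8 B$
$o{\left(F{\left(-3 \right)} \right)} + h{\left(3 \right)} = \sqrt{4 \left(-3\right)^{2}} \left(-3 + 4 \left(-3\right)^{2}\right) + 8 \cdot 3 = \sqrt{4 \cdot 9} \left(-3 + 4 \cdot 9\right) + 24 = \sqrt{36} \left(-3 + 36\right) + 24 = 6 \cdot 33 + 24 = 198 + 24 = 222$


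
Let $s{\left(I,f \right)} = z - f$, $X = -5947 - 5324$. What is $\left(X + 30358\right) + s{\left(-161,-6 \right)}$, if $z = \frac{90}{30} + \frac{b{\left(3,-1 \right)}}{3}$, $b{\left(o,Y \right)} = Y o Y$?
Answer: $19097$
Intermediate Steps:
$b{\left(o,Y \right)} = o Y^{2}$
$z = 4$ ($z = \frac{90}{30} + \frac{3 \left(-1\right)^{2}}{3} = 90 \cdot \frac{1}{30} + 3 \cdot 1 \cdot \frac{1}{3} = 3 + 3 \cdot \frac{1}{3} = 3 + 1 = 4$)
$X = -11271$ ($X = -5947 - 5324 = -11271$)
$s{\left(I,f \right)} = 4 - f$
$\left(X + 30358\right) + s{\left(-161,-6 \right)} = \left(-11271 + 30358\right) + \left(4 - -6\right) = 19087 + \left(4 + 6\right) = 19087 + 10 = 19097$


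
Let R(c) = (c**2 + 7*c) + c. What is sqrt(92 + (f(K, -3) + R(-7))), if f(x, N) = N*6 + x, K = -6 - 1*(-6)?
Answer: sqrt(67) ≈ 8.1853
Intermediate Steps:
R(c) = c**2 + 8*c
K = 0 (K = -6 + 6 = 0)
f(x, N) = x + 6*N (f(x, N) = 6*N + x = x + 6*N)
sqrt(92 + (f(K, -3) + R(-7))) = sqrt(92 + ((0 + 6*(-3)) - 7*(8 - 7))) = sqrt(92 + ((0 - 18) - 7*1)) = sqrt(92 + (-18 - 7)) = sqrt(92 - 25) = sqrt(67)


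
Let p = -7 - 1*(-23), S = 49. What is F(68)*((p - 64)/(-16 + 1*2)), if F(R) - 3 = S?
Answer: 1248/7 ≈ 178.29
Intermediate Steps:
F(R) = 52 (F(R) = 3 + 49 = 52)
p = 16 (p = -7 + 23 = 16)
F(68)*((p - 64)/(-16 + 1*2)) = 52*((16 - 64)/(-16 + 1*2)) = 52*(-48/(-16 + 2)) = 52*(-48/(-14)) = 52*(-48*(-1/14)) = 52*(24/7) = 1248/7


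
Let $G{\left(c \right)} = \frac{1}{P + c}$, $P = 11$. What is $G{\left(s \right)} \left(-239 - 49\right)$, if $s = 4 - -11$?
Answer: $- \frac{144}{13} \approx -11.077$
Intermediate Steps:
$s = 15$ ($s = 4 + 11 = 15$)
$G{\left(c \right)} = \frac{1}{11 + c}$
$G{\left(s \right)} \left(-239 - 49\right) = \frac{-239 - 49}{11 + 15} = \frac{1}{26} \left(-288\right) = - \frac{144}{13}$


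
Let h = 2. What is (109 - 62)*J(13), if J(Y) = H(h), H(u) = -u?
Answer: -94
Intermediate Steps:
J(Y) = -2 (J(Y) = -1*2 = -2)
(109 - 62)*J(13) = (109 - 62)*(-2) = 47*(-2) = -94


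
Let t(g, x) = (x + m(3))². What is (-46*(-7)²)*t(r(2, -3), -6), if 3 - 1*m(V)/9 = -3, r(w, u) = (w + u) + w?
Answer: -5193216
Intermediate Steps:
r(w, u) = u + 2*w (r(w, u) = (u + w) + w = u + 2*w)
m(V) = 54 (m(V) = 27 - 9*(-3) = 27 + 27 = 54)
t(g, x) = (54 + x)² (t(g, x) = (x + 54)² = (54 + x)²)
(-46*(-7)²)*t(r(2, -3), -6) = (-46*(-7)²)*(54 - 6)² = -46*49*48² = -2254*2304 = -5193216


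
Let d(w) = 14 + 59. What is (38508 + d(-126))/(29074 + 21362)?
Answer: 38581/50436 ≈ 0.76495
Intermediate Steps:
d(w) = 73
(38508 + d(-126))/(29074 + 21362) = (38508 + 73)/(29074 + 21362) = 38581/50436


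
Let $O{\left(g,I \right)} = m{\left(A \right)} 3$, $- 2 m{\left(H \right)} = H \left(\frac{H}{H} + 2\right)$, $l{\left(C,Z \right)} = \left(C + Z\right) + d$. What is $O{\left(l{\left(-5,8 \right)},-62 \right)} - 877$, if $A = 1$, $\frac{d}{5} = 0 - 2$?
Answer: $- \frac{1763}{2} \approx -881.5$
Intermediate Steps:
$d = -10$ ($d = 5 \left(0 - 2\right) = 5 \left(-2\right) = -10$)
$l{\left(C,Z \right)} = -10 + C + Z$ ($l{\left(C,Z \right)} = \left(C + Z\right) - 10 = -10 + C + Z$)
$m{\left(H \right)} = - \frac{3 H}{2}$ ($m{\left(H \right)} = - \frac{H \left(\frac{H}{H} + 2\right)}{2} = - \frac{H \left(1 + 2\right)}{2} = - \frac{H 3}{2} = - \frac{3 H}{2}$)
$O{\left(g,I \right)} = - \frac{9}{2}$ ($O{\left(g,I \right)} = \left(- \frac{3}{2}\right) 1 \cdot 3 = \left(- \frac{3}{2}\right) 3 = - \frac{9}{2}$)
$O{\left(l{\left(-5,8 \right)},-62 \right)} - 877 = - \frac{9}{2} - 877 = - \frac{1763}{2}$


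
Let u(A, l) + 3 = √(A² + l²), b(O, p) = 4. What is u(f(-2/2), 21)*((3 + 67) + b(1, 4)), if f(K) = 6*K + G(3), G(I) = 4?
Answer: -222 + 74*√445 ≈ 1339.0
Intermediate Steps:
f(K) = 4 + 6*K (f(K) = 6*K + 4 = 4 + 6*K)
u(A, l) = -3 + √(A² + l²)
u(f(-2/2), 21)*((3 + 67) + b(1, 4)) = (-3 + √((4 + 6*(-2/2))² + 21²))*((3 + 67) + 4) = (-3 + √((4 + 6*(-2*½))² + 441))*(70 + 4) = (-3 + √((4 + 6*(-1))² + 441))*74 = (-3 + √((4 - 6)² + 441))*74 = (-3 + √((-2)² + 441))*74 = (-3 + √(4 + 441))*74 = (-3 + √445)*74 = -222 + 74*√445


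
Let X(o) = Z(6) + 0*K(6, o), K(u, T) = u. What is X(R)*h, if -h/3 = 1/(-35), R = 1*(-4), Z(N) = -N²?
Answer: -108/35 ≈ -3.0857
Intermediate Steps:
R = -4
h = 3/35 (h = -3/(-35) = -3*(-1/35) = 3/35 ≈ 0.085714)
X(o) = -36 (X(o) = -1*6² + 0*6 = -1*36 + 0 = -36 + 0 = -36)
X(R)*h = -36*3/35 = -108/35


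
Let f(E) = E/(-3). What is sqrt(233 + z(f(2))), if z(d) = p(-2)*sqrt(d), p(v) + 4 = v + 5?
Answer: sqrt(2097 - 3*I*sqrt(6))/3 ≈ 15.264 - 0.026745*I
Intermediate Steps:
f(E) = -E/3 (f(E) = E*(-1/3) = -E/3)
p(v) = 1 + v (p(v) = -4 + (v + 5) = -4 + (5 + v) = 1 + v)
z(d) = -sqrt(d) (z(d) = (1 - 2)*sqrt(d) = -sqrt(d))
sqrt(233 + z(f(2))) = sqrt(233 - sqrt(-1/3*2)) = sqrt(233 - sqrt(-2/3)) = sqrt(233 - I*sqrt(6)/3)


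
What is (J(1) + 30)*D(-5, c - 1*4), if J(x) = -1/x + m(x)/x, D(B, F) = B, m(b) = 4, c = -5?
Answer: -165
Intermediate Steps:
J(x) = 3/x (J(x) = -1/x + 4/x = 3/x)
(J(1) + 30)*D(-5, c - 1*4) = (3/1 + 30)*(-5) = (3*1 + 30)*(-5) = (3 + 30)*(-5) = 33*(-5) = -165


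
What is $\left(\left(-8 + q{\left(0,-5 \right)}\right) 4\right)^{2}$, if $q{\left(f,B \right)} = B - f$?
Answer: $2704$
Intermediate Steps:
$\left(\left(-8 + q{\left(0,-5 \right)}\right) 4\right)^{2} = \left(\left(-8 - 5\right) 4\right)^{2} = \left(\left(-13\right) 4\right)^{2} = \left(-52\right)^{2} = 2704$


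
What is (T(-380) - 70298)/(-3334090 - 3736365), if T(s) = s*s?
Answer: -10586/1010065 ≈ -0.010481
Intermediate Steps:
T(s) = s**2
(T(-380) - 70298)/(-3334090 - 3736365) = ((-380)**2 - 70298)/(-3334090 - 3736365) = (144400 - 70298)/(-7070455) = 74102*(-1/7070455) = -10586/1010065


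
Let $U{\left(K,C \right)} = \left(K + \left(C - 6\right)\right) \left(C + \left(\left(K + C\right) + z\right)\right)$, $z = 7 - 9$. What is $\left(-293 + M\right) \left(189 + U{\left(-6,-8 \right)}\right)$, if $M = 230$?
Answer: $-42147$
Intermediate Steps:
$z = -2$ ($z = 7 - 9 = -2$)
$U{\left(K,C \right)} = \left(-6 + C + K\right) \left(-2 + K + 2 C\right)$ ($U{\left(K,C \right)} = \left(K + \left(C - 6\right)\right) \left(C - \left(2 - C - K\right)\right) = \left(K + \left(-6 + C\right)\right) \left(C - \left(2 - C - K\right)\right) = \left(-6 + C + K\right) \left(C + \left(-2 + C + K\right)\right) = \left(-6 + C + K\right) \left(-2 + K + 2 C\right)$)
$\left(-293 + M\right) \left(189 + U{\left(-6,-8 \right)}\right) = \left(-293 + 230\right) \left(189 + \left(12 + \left(-6\right)^{2} - -112 - -48 + 2 \left(-8\right)^{2} + 3 \left(-8\right) \left(-6\right)\right)\right) = - 63 \left(189 + \left(12 + 36 + 112 + 48 + 2 \cdot 64 + 144\right)\right) = - 63 \left(189 + \left(12 + 36 + 112 + 48 + 128 + 144\right)\right) = - 63 \left(189 + 480\right) = \left(-63\right) 669 = -42147$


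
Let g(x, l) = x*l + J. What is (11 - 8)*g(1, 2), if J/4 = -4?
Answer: -42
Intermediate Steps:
J = -16 (J = 4*(-4) = -16)
g(x, l) = -16 + l*x (g(x, l) = x*l - 16 = l*x - 16 = -16 + l*x)
(11 - 8)*g(1, 2) = (11 - 8)*(-16 + 2*1) = 3*(-16 + 2) = 3*(-14) = -42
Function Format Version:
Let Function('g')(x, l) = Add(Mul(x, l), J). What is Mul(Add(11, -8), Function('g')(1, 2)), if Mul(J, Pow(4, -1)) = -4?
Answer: -42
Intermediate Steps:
J = -16 (J = Mul(4, -4) = -16)
Function('g')(x, l) = Add(-16, Mul(l, x)) (Function('g')(x, l) = Add(Mul(x, l), -16) = Add(Mul(l, x), -16) = Add(-16, Mul(l, x)))
Mul(Add(11, -8), Function('g')(1, 2)) = Mul(Add(11, -8), Add(-16, Mul(2, 1))) = Mul(3, Add(-16, 2)) = Mul(3, -14) = -42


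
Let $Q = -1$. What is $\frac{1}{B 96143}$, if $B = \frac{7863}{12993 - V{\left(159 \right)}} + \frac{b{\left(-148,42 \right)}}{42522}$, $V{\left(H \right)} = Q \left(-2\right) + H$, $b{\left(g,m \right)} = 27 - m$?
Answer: $\frac{90940384}{5354492195143} \approx 1.6984 \cdot 10^{-5}$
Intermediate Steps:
$V{\left(H \right)} = 2 + H$ ($V{\left(H \right)} = \left(-1\right) \left(-2\right) + H = 2 + H$)
$B = \frac{55693001}{90940384}$ ($B = \frac{7863}{12993 - \left(2 + 159\right)} + \frac{27 - 42}{42522} = \frac{7863}{12993 - 161} + \left(27 - 42\right) \frac{1}{42522} = \frac{7863}{12993 - 161} - \frac{5}{14174} = \frac{7863}{12832} - \frac{5}{14174} = \frac{55693001}{90940384} \approx 0.61241$)
$\frac{1}{B 96143} = \frac{1}{\frac{55693001}{90940384} \cdot 96143} = \frac{90940384}{55693001} \cdot \frac{1}{96143} = \frac{90940384}{5354492195143}$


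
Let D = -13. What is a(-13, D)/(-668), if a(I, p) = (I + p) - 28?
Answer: 27/334 ≈ 0.080838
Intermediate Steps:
a(I, p) = -28 + I + p
a(-13, D)/(-668) = (-28 - 13 - 13)/(-668) = -54*(-1/668) = 27/334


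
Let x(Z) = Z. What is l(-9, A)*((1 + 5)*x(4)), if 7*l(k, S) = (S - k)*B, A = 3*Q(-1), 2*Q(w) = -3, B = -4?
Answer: -432/7 ≈ -61.714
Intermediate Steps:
Q(w) = -3/2 (Q(w) = (1/2)*(-3) = -3/2)
A = -9/2 (A = 3*(-3/2) = -9/2 ≈ -4.5000)
l(k, S) = -4*S/7 + 4*k/7 (l(k, S) = ((S - k)*(-4))/7 = (-4*S + 4*k)/7 = -4*S/7 + 4*k/7)
l(-9, A)*((1 + 5)*x(4)) = (-4/7*(-9/2) + (4/7)*(-9))*((1 + 5)*4) = (18/7 - 36/7)*(6*4) = -18/7*24 = -432/7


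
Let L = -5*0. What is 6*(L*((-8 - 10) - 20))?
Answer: 0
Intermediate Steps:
L = 0
6*(L*((-8 - 10) - 20)) = 6*(0*((-8 - 10) - 20)) = 6*(0*(-18 - 20)) = 6*(0*(-38)) = 6*0 = 0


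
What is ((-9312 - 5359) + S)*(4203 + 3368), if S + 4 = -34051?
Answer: -368904546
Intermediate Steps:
S = -34055 (S = -4 - 34051 = -34055)
((-9312 - 5359) + S)*(4203 + 3368) = ((-9312 - 5359) - 34055)*(4203 + 3368) = (-14671 - 34055)*7571 = -48726*7571 = -368904546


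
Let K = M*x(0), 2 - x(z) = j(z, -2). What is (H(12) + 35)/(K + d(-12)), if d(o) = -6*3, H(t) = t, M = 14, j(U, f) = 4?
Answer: -47/46 ≈ -1.0217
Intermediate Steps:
x(z) = -2 (x(z) = 2 - 1*4 = 2 - 4 = -2)
K = -28 (K = 14*(-2) = -28)
d(o) = -18
(H(12) + 35)/(K + d(-12)) = (12 + 35)/(-28 - 18) = 47/(-46) = 47*(-1/46) = -47/46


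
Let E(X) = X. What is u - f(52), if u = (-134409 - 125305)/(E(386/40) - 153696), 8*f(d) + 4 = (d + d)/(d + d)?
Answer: 50775421/24589816 ≈ 2.0649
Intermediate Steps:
f(d) = -3/8 (f(d) = -½ + ((d + d)/(d + d))/8 = -½ + ((2*d)/((2*d)))/8 = -½ + ((2*d)*(1/(2*d)))/8 = -½ + (⅛)*1 = -½ + ⅛ = -3/8)
u = 5194280/3073727 (u = (-134409 - 125305)/(386/40 - 153696) = -259714/(386*(1/40) - 153696) = -259714/(193/20 - 153696) = -259714/(-3073727/20) = -259714*(-20/3073727) = 5194280/3073727 ≈ 1.6899)
u - f(52) = 5194280/3073727 - 1*(-3/8) = 5194280/3073727 + 3/8 = 50775421/24589816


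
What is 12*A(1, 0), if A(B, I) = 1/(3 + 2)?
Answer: 12/5 ≈ 2.4000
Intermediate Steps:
A(B, I) = 1/5
12*A(1, 0) = 12*(1/5) = 12/5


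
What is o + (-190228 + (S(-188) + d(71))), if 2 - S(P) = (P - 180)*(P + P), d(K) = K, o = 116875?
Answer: -211648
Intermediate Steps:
S(P) = 2 - 2*P*(-180 + P) (S(P) = 2 - (P - 180)*(P + P) = 2 - (-180 + P)*2*P = 2 - 2*P*(-180 + P))
o + (-190228 + (S(-188) + d(71))) = 116875 + (-190228 + ((2 - 2*(-188)² + 360*(-188)) + 71)) = 116875 + (-190228 + ((2 - 2*35344 - 67680) + 71)) = 116875 + (-190228 + ((2 - 70688 - 67680) + 71)) = 116875 + (-190228 + (-138366 + 71)) = 116875 + (-190228 - 138295) = 116875 - 328523 = -211648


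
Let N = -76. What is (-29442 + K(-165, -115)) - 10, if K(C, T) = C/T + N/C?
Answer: -111763147/3795 ≈ -29450.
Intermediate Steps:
K(C, T) = -76/C + C/T (K(C, T) = C/T - 76/C = -76/C + C/T)
(-29442 + K(-165, -115)) - 10 = (-29442 + (-76/(-165) - 165/(-115))) - 10 = (-29442 + (-76*(-1/165) - 165*(-1/115))) - 10 = (-29442 + (76/165 + 33/23)) - 10 = (-29442 + 7193/3795) - 10 = -111725197/3795 - 10 = -111763147/3795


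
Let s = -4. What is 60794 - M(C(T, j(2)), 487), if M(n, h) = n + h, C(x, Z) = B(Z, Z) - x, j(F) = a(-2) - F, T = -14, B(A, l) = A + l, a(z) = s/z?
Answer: 60293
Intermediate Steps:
a(z) = -4/z
j(F) = 2 - F (j(F) = -4/(-2) - F = -4*(-½) - F = 2 - F)
C(x, Z) = -x + 2*Z (C(x, Z) = (Z + Z) - x = 2*Z - x = -x + 2*Z)
M(n, h) = h + n
60794 - M(C(T, j(2)), 487) = 60794 - (487 + (-1*(-14) + 2*(2 - 1*2))) = 60794 - (487 + (14 + 2*(2 - 2))) = 60794 - (487 + (14 + 2*0)) = 60794 - (487 + (14 + 0)) = 60794 - (487 + 14) = 60794 - 1*501 = 60794 - 501 = 60293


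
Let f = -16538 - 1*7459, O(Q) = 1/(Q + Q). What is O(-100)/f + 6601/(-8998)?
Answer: -15840415201/21592500600 ≈ -0.73361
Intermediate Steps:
O(Q) = 1/(2*Q)
f = -23997 (f = -16538 - 7459 = -23997)
O(-100)/f + 6601/(-8998) = ((½)/(-100))/(-23997) + 6601/(-8998) = ((½)*(-1/100))*(-1/23997) + 6601*(-1/8998) = -1/200*(-1/23997) - 6601/8998 = 1/4799400 - 6601/8998 = -15840415201/21592500600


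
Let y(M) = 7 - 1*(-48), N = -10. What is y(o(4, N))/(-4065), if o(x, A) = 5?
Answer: -11/813 ≈ -0.013530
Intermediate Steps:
y(M) = 55 (y(M) = 7 + 48 = 55)
y(o(4, N))/(-4065) = 55/(-4065) = 55*(-1/4065) = -11/813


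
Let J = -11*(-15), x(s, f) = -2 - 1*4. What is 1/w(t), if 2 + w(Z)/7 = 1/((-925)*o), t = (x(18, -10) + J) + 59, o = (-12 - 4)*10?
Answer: -148000/2071993 ≈ -0.071429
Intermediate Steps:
o = -160 (o = -16*10 = -160)
x(s, f) = -6 (x(s, f) = -2 - 4 = -6)
J = 165
t = 218 (t = (-6 + 165) + 59 = 159 + 59 = 218)
w(Z) = -2071993/148000 (w(Z) = -14 + 7*(1/(-925*(-160))) = -14 + 7*(-1/925*(-1/160)) = -14 + 7*(1/148000) = -14 + 7/148000 = -2071993/148000)
1/w(t) = 1/(-2071993/148000) = -148000/2071993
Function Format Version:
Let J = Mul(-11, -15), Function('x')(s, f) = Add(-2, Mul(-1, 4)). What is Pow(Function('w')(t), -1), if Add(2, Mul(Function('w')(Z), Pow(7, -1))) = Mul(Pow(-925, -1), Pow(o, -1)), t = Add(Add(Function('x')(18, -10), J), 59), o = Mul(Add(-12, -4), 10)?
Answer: Rational(-148000, 2071993) ≈ -0.071429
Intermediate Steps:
o = -160 (o = Mul(-16, 10) = -160)
Function('x')(s, f) = -6 (Function('x')(s, f) = Add(-2, -4) = -6)
J = 165
t = 218 (t = Add(Add(-6, 165), 59) = Add(159, 59) = 218)
Function('w')(Z) = Rational(-2071993, 148000) (Function('w')(Z) = Add(-14, Mul(7, Mul(Pow(-925, -1), Pow(-160, -1)))) = Add(-14, Mul(7, Mul(Rational(-1, 925), Rational(-1, 160)))) = Add(-14, Mul(7, Rational(1, 148000))) = Add(-14, Rational(7, 148000)) = Rational(-2071993, 148000))
Pow(Function('w')(t), -1) = Pow(Rational(-2071993, 148000), -1) = Rational(-148000, 2071993)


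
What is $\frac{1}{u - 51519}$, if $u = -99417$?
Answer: $- \frac{1}{150936} \approx -6.6253 \cdot 10^{-6}$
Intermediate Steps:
$\frac{1}{u - 51519} = \frac{1}{-99417 - 51519} = \frac{1}{-150936} = - \frac{1}{150936}$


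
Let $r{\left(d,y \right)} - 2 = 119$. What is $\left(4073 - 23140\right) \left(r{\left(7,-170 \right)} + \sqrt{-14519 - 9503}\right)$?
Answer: $-2307107 - 19067 i \sqrt{24022} \approx -2.3071 \cdot 10^{6} - 2.9552 \cdot 10^{6} i$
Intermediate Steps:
$r{\left(d,y \right)} = 121$ ($r{\left(d,y \right)} = 2 + 119 = 121$)
$\left(4073 - 23140\right) \left(r{\left(7,-170 \right)} + \sqrt{-14519 - 9503}\right) = \left(4073 - 23140\right) \left(121 + \sqrt{-14519 - 9503}\right) = - 19067 \left(121 + \sqrt{-24022}\right) = - 19067 \left(121 + i \sqrt{24022}\right) = -2307107 - 19067 i \sqrt{24022}$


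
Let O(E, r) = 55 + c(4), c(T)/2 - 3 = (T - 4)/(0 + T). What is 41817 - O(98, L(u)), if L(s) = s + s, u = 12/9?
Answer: 41756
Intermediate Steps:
c(T) = 6 + 2*(-4 + T)/T (c(T) = 6 + 2*((T - 4)/(0 + T)) = 6 + 2*((-4 + T)/T) = 6 + 2*(-4 + T)/T)
u = 4/3 (u = 12*(⅑) = 4/3 ≈ 1.3333)
L(s) = 2*s
O(E, r) = 61 (O(E, r) = 55 + (8 - 8/4) = 55 + (8 - 8*¼) = 55 + (8 - 2) = 55 + 6 = 61)
41817 - O(98, L(u)) = 41817 - 1*61 = 41817 - 61 = 41756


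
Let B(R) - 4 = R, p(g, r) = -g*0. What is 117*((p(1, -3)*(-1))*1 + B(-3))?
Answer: 117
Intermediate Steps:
p(g, r) = 0
B(R) = 4 + R
117*((p(1, -3)*(-1))*1 + B(-3)) = 117*((0*(-1))*1 + (4 - 3)) = 117*(0*1 + 1) = 117*(0 + 1) = 117*1 = 117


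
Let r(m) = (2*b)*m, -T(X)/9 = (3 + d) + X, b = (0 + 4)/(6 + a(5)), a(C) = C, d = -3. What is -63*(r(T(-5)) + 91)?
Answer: -85743/11 ≈ -7794.8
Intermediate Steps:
b = 4/11 (b = (0 + 4)/(6 + 5) = 4/11 ≈ 0.36364)
T(X) = -9*X (T(X) = -9*((3 - 3) + X) = -9*(0 + X) = -9*X)
r(m) = 8*m/11 (r(m) = (2*(4/11))*m = 8*m/11)
-63*(r(T(-5)) + 91) = -63*(8*(-9*(-5))/11 + 91) = -63*((8/11)*45 + 91) = -63*(360/11 + 91) = -63*1361/11 = -85743/11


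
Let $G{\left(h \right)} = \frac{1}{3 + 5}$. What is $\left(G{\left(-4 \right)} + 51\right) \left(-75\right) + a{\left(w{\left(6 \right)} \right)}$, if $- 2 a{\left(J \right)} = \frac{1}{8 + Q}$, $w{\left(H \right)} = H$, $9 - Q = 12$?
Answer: $- \frac{153379}{40} \approx -3834.5$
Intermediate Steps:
$Q = -3$ ($Q = 9 - 12 = -3$)
$G{\left(h \right)} = \frac{1}{8}$
$a{\left(J \right)} = - \frac{1}{10}$ ($a{\left(J \right)} = - \frac{1}{2 \left(8 - 3\right)} = - \frac{1}{2 \cdot 5} = \left(- \frac{1}{2}\right) \frac{1}{5} = - \frac{1}{10}$)
$\left(G{\left(-4 \right)} + 51\right) \left(-75\right) + a{\left(w{\left(6 \right)} \right)} = \left(\frac{1}{8} + 51\right) \left(-75\right) - \frac{1}{10} = \frac{409}{8} \left(-75\right) - \frac{1}{10} = - \frac{30675}{8} - \frac{1}{10} = - \frac{153379}{40}$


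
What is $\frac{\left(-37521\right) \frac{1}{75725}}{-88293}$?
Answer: $\frac{12507}{2228662475} \approx 5.6119 \cdot 10^{-6}$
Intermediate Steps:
$\frac{\left(-37521\right) \frac{1}{75725}}{-88293} = \left(-37521\right) \frac{1}{75725} \left(- \frac{1}{88293}\right) = \left(- \frac{37521}{75725}\right) \left(- \frac{1}{88293}\right) = \frac{12507}{2228662475}$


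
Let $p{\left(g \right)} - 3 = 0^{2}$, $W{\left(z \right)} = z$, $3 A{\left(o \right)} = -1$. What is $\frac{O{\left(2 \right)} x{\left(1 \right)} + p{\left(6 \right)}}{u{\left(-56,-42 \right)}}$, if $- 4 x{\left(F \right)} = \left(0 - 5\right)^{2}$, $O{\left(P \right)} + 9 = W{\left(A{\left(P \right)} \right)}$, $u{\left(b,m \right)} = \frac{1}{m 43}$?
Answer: $-110768$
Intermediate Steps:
$A{\left(o \right)} = - \frac{1}{3}$ ($A{\left(o \right)} = \frac{1}{3} \left(-1\right) = - \frac{1}{3}$)
$p{\left(g \right)} = 3$ ($p{\left(g \right)} = 3 + 0^{2} = 3 + 0 = 3$)
$u{\left(b,m \right)} = \frac{1}{43 m}$ ($u{\left(b,m \right)} = \frac{1}{m} \frac{1}{43} = \frac{1}{43 m}$)
$O{\left(P \right)} = - \frac{28}{3}$ ($O{\left(P \right)} = -9 - \frac{1}{3} = - \frac{28}{3}$)
$x{\left(F \right)} = - \frac{25}{4}$ ($x{\left(F \right)} = - \frac{\left(0 - 5\right)^{2}}{4} = - \frac{\left(-5\right)^{2}}{4} = \left(- \frac{1}{4}\right) 25 = - \frac{25}{4}$)
$\frac{O{\left(2 \right)} x{\left(1 \right)} + p{\left(6 \right)}}{u{\left(-56,-42 \right)}} = \frac{\left(- \frac{28}{3}\right) \left(- \frac{25}{4}\right) + 3}{\frac{1}{43} \frac{1}{-42}} = \frac{\frac{175}{3} + 3}{\frac{1}{43} \left(- \frac{1}{42}\right)} = \frac{184}{3 \left(- \frac{1}{1806}\right)} = \frac{184}{3} \left(-1806\right) = -110768$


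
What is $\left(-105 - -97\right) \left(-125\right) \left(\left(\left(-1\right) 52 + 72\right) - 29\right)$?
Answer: $-9000$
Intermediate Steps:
$\left(-105 - -97\right) \left(-125\right) \left(\left(\left(-1\right) 52 + 72\right) - 29\right) = \left(-105 + 97\right) \left(-125\right) \left(\left(-52 + 72\right) - 29\right) = \left(-8\right) \left(-125\right) \left(20 - 29\right) = 1000 \left(-9\right) = -9000$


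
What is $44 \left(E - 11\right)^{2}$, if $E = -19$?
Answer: $39600$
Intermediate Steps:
$44 \left(E - 11\right)^{2} = 44 \left(-19 - 11\right)^{2} = 44 \left(-30\right)^{2} = 44 \cdot 900 = 39600$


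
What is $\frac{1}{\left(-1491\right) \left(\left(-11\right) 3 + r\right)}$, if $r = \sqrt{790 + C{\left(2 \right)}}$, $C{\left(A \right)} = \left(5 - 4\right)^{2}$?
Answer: $\frac{11}{148106} + \frac{\sqrt{791}}{444318} \approx 0.00013757$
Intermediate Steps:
$C{\left(A \right)} = 1$ ($C{\left(A \right)} = 1^{2} = 1$)
$r = \sqrt{791}$ ($r = \sqrt{790 + 1} = \sqrt{791} \approx 28.125$)
$\frac{1}{\left(-1491\right) \left(\left(-11\right) 3 + r\right)} = \frac{1}{\left(-1491\right) \left(\left(-11\right) 3 + \sqrt{791}\right)} = \frac{1}{\left(-1491\right) \left(-33 + \sqrt{791}\right)} = \frac{1}{49203 - 1491 \sqrt{791}}$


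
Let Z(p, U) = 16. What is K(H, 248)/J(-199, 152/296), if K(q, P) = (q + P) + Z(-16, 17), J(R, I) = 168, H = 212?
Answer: 17/6 ≈ 2.8333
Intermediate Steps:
K(q, P) = 16 + P + q (K(q, P) = (q + P) + 16 = (P + q) + 16 = 16 + P + q)
K(H, 248)/J(-199, 152/296) = (16 + 248 + 212)/168 = 476*(1/168) = 17/6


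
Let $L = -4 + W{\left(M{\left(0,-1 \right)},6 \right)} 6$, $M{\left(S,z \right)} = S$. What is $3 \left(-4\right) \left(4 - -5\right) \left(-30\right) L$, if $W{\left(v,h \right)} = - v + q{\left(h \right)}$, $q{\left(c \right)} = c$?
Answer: $103680$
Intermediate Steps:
$W{\left(v,h \right)} = h - v$ ($W{\left(v,h \right)} = - v + h = h - v$)
$L = 32$ ($L = -4 + \left(6 - 0\right) 6 = -4 + \left(6 + 0\right) 6 = -4 + 6 \cdot 6 = -4 + 36 = 32$)
$3 \left(-4\right) \left(4 - -5\right) \left(-30\right) L = 3 \left(-4\right) \left(4 - -5\right) \left(-30\right) 32 = - 12 \left(4 + 5\right) \left(-30\right) 32 = \left(-12\right) 9 \left(-30\right) 32 = \left(-108\right) \left(-30\right) 32 = 3240 \cdot 32 = 103680$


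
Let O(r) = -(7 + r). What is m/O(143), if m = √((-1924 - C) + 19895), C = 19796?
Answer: -I*√73/30 ≈ -0.2848*I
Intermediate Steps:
O(r) = -7 - r
m = 5*I*√73 (m = √((-1924 - 1*19796) + 19895) = √((-1924 - 19796) + 19895) = √(-21720 + 19895) = √(-1825) = 5*I*√73 ≈ 42.72*I)
m/O(143) = (5*I*√73)/(-7 - 1*143) = (5*I*√73)/(-7 - 143) = (5*I*√73)/(-150) = (5*I*√73)*(-1/150) = -I*√73/30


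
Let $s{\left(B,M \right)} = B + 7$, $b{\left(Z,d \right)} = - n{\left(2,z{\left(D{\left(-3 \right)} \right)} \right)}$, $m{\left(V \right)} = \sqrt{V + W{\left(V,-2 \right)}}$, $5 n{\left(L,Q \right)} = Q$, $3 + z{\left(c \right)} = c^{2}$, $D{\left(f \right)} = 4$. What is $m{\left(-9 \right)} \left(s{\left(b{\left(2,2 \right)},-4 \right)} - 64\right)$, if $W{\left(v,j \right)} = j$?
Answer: $- \frac{298 i \sqrt{11}}{5} \approx - 197.67 i$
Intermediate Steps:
$z{\left(c \right)} = -3 + c^{2}$
$n{\left(L,Q \right)} = \frac{Q}{5}$
$m{\left(V \right)} = \sqrt{-2 + V}$ ($m{\left(V \right)} = \sqrt{V - 2} = \sqrt{-2 + V}$)
$b{\left(Z,d \right)} = - \frac{13}{5}$ ($b{\left(Z,d \right)} = - \frac{-3 + 4^{2}}{5} = - \frac{-3 + 16}{5} = - \frac{13}{5}$)
$s{\left(B,M \right)} = 7 + B$
$m{\left(-9 \right)} \left(s{\left(b{\left(2,2 \right)},-4 \right)} - 64\right) = \sqrt{-2 - 9} \left(\left(7 - \frac{13}{5}\right) - 64\right) = \sqrt{-11} \left(\frac{22}{5} - 64\right) = i \sqrt{11} \left(- \frac{298}{5}\right) = - \frac{298 i \sqrt{11}}{5}$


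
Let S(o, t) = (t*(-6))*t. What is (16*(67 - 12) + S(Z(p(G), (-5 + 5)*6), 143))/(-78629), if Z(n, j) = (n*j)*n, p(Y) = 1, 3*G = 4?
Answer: 121814/78629 ≈ 1.5492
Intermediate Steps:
G = 4/3 (G = (1/3)*4 = 4/3 ≈ 1.3333)
Z(n, j) = j*n**2 (Z(n, j) = (j*n)*n = j*n**2)
S(o, t) = -6*t**2 (S(o, t) = (-6*t)*t = -6*t**2)
(16*(67 - 12) + S(Z(p(G), (-5 + 5)*6), 143))/(-78629) = (16*(67 - 12) - 6*143**2)/(-78629) = (16*55 - 6*20449)*(-1/78629) = (880 - 122694)*(-1/78629) = -121814*(-1/78629) = 121814/78629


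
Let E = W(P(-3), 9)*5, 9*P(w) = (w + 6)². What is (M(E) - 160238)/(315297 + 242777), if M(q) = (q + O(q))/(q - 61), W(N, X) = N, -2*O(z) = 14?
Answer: -4486663/15626072 ≈ -0.28713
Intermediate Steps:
P(w) = (6 + w)²/9 (P(w) = (w + 6)²/9 = (6 + w)²/9)
O(z) = -7 (O(z) = -½*14 = -7)
E = 5 (E = ((6 - 3)²/9)*5 = ((⅑)*3²)*5 = ((⅑)*9)*5 = 1*5 = 5)
M(q) = (-7 + q)/(-61 + q) (M(q) = (q - 7)/(q - 61) = (-7 + q)/(-61 + q))
(M(E) - 160238)/(315297 + 242777) = ((-7 + 5)/(-61 + 5) - 160238)/(315297 + 242777) = (-2/(-56) - 160238)/558074 = (-1/56*(-2) - 160238)*(1/558074) = (1/28 - 160238)*(1/558074) = -4486663/28*1/558074 = -4486663/15626072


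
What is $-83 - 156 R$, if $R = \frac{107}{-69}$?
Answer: $\frac{3655}{23} \approx 158.91$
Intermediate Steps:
$R = - \frac{107}{69}$ ($R = 107 \left(- \frac{1}{69}\right) = - \frac{107}{69} \approx -1.5507$)
$-83 - 156 R = -83 - - \frac{5564}{23} = -83 + \frac{5564}{23} = \frac{3655}{23}$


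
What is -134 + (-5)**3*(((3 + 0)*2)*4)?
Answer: -3134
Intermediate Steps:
-134 + (-5)**3*(((3 + 0)*2)*4) = -134 - 125*3*2*4 = -134 - 750*4 = -134 - 125*24 = -134 - 3000 = -3134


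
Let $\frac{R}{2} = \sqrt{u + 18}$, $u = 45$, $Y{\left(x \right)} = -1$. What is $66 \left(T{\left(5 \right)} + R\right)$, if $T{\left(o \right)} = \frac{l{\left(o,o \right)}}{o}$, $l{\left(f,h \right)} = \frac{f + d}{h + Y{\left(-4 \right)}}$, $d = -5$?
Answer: $396 \sqrt{7} \approx 1047.7$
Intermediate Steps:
$l{\left(f,h \right)} = \frac{-5 + f}{-1 + h}$ ($l{\left(f,h \right)} = \frac{f - 5}{h - 1} = \frac{-5 + f}{-1 + h}$)
$R = 6 \sqrt{7}$ ($R = 2 \sqrt{45 + 18} = 2 \sqrt{63} = 2 \cdot 3 \sqrt{7} = 6 \sqrt{7} \approx 15.875$)
$T{\left(o \right)} = \frac{-5 + o}{o \left(-1 + o\right)}$ ($T{\left(o \right)} = \frac{\frac{1}{-1 + o} \left(-5 + o\right)}{o} = \frac{-5 + o}{o \left(-1 + o\right)}$)
$66 \left(T{\left(5 \right)} + R\right) = 66 \left(\frac{-5 + 5}{5 \left(-1 + 5\right)} + 6 \sqrt{7}\right) = 66 \left(\frac{1}{5} \cdot \frac{1}{4} \cdot 0 + 6 \sqrt{7}\right) = 66 \left(0 + 6 \sqrt{7}\right) = 66 \cdot 6 \sqrt{7} = 396 \sqrt{7}$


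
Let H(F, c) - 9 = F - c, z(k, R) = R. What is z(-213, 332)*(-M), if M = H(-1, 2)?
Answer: -1992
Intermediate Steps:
H(F, c) = 9 + F - c (H(F, c) = 9 + (F - c) = 9 + F - c)
M = 6 (M = 9 - 1 - 1*2 = 9 - 1 - 2 = 6)
z(-213, 332)*(-M) = 332*(-1*6) = 332*(-6) = -1992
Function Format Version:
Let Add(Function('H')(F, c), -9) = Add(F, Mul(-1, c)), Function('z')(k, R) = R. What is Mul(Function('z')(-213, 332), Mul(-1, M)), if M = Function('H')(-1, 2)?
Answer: -1992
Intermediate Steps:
Function('H')(F, c) = Add(9, F, Mul(-1, c)) (Function('H')(F, c) = Add(9, Add(F, Mul(-1, c))) = Add(9, F, Mul(-1, c)))
M = 6 (M = Add(9, -1, Mul(-1, 2)) = Add(9, -1, -2) = 6)
Mul(Function('z')(-213, 332), Mul(-1, M)) = Mul(332, Mul(-1, 6)) = Mul(332, -6) = -1992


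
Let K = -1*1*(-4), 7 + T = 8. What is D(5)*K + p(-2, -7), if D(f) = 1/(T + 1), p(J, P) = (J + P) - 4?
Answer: -11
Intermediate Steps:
p(J, P) = -4 + J + P
T = 1 (T = -7 + 8 = 1)
K = 4 (K = -1*(-4) = 4)
D(f) = ½ (D(f) = 1/(1 + 1) = 1/2 = ½)
D(5)*K + p(-2, -7) = (½)*4 + (-4 - 2 - 7) = 2 - 13 = -11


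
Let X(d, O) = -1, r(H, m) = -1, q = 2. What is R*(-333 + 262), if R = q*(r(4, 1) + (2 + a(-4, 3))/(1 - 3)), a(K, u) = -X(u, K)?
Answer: 355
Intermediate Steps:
a(K, u) = 1 (a(K, u) = -1*(-1) = 1)
R = -5 (R = 2*(-1 + (2 + 1)/(1 - 3)) = 2*(-1 + 3/(-2)) = 2*(-1 + 3*(-1/2)) = 2*(-1 - 3/2) = 2*(-5/2) = -5)
R*(-333 + 262) = -5*(-333 + 262) = -5*(-71) = 355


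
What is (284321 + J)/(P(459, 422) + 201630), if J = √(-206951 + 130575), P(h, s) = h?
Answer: 284321/202089 + 2*I*√19094/202089 ≈ 1.4069 + 0.0013675*I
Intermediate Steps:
J = 2*I*√19094 (J = √(-76376) = 2*I*√19094 ≈ 276.36*I)
(284321 + J)/(P(459, 422) + 201630) = (284321 + 2*I*√19094)/(459 + 201630) = (284321 + 2*I*√19094)/202089 = (284321 + 2*I*√19094)*(1/202089) = 284321/202089 + 2*I*√19094/202089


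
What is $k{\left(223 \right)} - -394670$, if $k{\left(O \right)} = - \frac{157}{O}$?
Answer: $\frac{88011253}{223} \approx 3.9467 \cdot 10^{5}$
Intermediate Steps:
$k{\left(223 \right)} - -394670 = - \frac{157}{223} - -394670 = \left(-157\right) \frac{1}{223} + 394670 = - \frac{157}{223} + 394670 = \frac{88011253}{223}$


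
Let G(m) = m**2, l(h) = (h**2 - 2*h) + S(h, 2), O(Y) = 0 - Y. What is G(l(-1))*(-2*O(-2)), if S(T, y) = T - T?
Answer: -36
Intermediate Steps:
S(T, y) = 0
O(Y) = -Y
l(h) = h**2 - 2*h (l(h) = (h**2 - 2*h) + 0 = h**2 - 2*h)
G(l(-1))*(-2*O(-2)) = (-(-2 - 1))**2*(-(-2)*(-2)) = (-1*(-3))**2*(-2*2) = 3**2*(-4) = 9*(-4) = -36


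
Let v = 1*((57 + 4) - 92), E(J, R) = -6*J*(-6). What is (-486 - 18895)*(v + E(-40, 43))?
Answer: 28509451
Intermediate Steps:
E(J, R) = 36*J
v = -31 (v = 1*(61 - 92) = 1*(-31) = -31)
(-486 - 18895)*(v + E(-40, 43)) = (-486 - 18895)*(-31 + 36*(-40)) = -19381*(-31 - 1440) = -19381*(-1471) = 28509451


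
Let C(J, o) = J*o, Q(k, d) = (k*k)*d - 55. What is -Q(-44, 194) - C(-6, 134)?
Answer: -374725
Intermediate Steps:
Q(k, d) = -55 + d*k**2 (Q(k, d) = k**2*d - 55 = d*k**2 - 55 = -55 + d*k**2)
-Q(-44, 194) - C(-6, 134) = -(-55 + 194*(-44)**2) - (-6)*134 = -(-55 + 194*1936) - 1*(-804) = -(-55 + 375584) + 804 = -1*375529 + 804 = -375529 + 804 = -374725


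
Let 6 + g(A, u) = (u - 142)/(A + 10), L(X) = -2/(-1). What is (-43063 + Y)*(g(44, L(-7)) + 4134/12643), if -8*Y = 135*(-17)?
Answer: 482781270811/1365444 ≈ 3.5357e+5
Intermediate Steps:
Y = 2295/8 (Y = -135*(-17)/8 = -⅛*(-2295) = 2295/8 ≈ 286.88)
L(X) = 2 (L(X) = -2*(-1) = 2)
g(A, u) = -6 + (-142 + u)/(10 + A) (g(A, u) = -6 + (u - 142)/(A + 10) = -6 + (-142 + u)/(10 + A))
(-43063 + Y)*(g(44, L(-7)) + 4134/12643) = (-43063 + 2295/8)*((-202 + 2 - 6*44)/(10 + 44) + 4134/12643) = -342209*((-202 + 2 - 264)/54 + 4134*(1/12643))/8 = -342209*((1/54)*(-464) + 4134/12643)/8 = -342209*(-232/27 + 4134/12643)/8 = -342209/8*(-2821558/341361) = 482781270811/1365444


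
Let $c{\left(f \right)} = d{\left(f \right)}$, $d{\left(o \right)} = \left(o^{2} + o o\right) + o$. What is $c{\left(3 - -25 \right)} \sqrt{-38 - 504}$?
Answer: $1596 i \sqrt{542} \approx 37156.0 i$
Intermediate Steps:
$d{\left(o \right)} = o + 2 o^{2}$ ($d{\left(o \right)} = \left(o^{2} + o^{2}\right) + o = 2 o^{2} + o = o + 2 o^{2}$)
$c{\left(f \right)} = f \left(1 + 2 f\right)$
$c{\left(3 - -25 \right)} \sqrt{-38 - 504} = \left(3 - -25\right) \left(1 + 2 \left(3 - -25\right)\right) \sqrt{-38 - 504} = \left(3 + 25\right) \left(1 + 2 \left(3 + 25\right)\right) \sqrt{-542} = 28 \left(1 + 2 \cdot 28\right) i \sqrt{542} = 28 \left(1 + 56\right) i \sqrt{542} = 28 \cdot 57 i \sqrt{542} = 1596 i \sqrt{542}$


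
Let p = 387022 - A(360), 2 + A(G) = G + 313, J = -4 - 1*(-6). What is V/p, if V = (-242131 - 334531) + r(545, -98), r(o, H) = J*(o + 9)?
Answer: -82222/55193 ≈ -1.4897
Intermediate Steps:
J = 2 (J = -4 + 6 = 2)
A(G) = 311 + G (A(G) = -2 + (G + 313) = -2 + (313 + G) = 311 + G)
r(o, H) = 18 + 2*o (r(o, H) = 2*(o + 9) = 2*(9 + o) = 18 + 2*o)
p = 386351 (p = 387022 - (311 + 360) = 387022 - 1*671 = 387022 - 671 = 386351)
V = -575554 (V = (-242131 - 334531) + (18 + 2*545) = -576662 + (18 + 1090) = -576662 + 1108 = -575554)
V/p = -575554/386351 = -575554*1/386351 = -82222/55193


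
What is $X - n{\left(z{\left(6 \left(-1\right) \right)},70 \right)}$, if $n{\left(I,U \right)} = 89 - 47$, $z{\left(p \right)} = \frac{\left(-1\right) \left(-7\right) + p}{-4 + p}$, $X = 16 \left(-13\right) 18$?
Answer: $-3786$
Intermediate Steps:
$X = -3744$ ($X = \left(-208\right) 18 = -3744$)
$z{\left(p \right)} = \frac{7 + p}{-4 + p}$
$n{\left(I,U \right)} = 42$ ($n{\left(I,U \right)} = 89 - 47 = 42$)
$X - n{\left(z{\left(6 \left(-1\right) \right)},70 \right)} = -3744 - 42 = -3786$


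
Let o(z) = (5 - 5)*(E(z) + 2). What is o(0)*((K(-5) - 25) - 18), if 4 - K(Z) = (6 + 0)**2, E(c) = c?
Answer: 0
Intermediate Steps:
K(Z) = -32 (K(Z) = 4 - (6 + 0)**2 = 4 - 1*6**2 = 4 - 1*36 = 4 - 36 = -32)
o(z) = 0 (o(z) = (5 - 5)*(z + 2) = 0*(2 + z) = 0)
o(0)*((K(-5) - 25) - 18) = 0*((-32 - 25) - 18) = 0*(-57 - 18) = 0*(-75) = 0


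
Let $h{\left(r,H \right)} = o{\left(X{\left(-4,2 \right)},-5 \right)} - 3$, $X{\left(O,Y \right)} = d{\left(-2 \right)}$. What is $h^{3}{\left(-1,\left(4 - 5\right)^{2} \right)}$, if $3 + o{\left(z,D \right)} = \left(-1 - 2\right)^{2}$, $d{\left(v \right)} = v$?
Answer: $27$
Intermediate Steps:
$X{\left(O,Y \right)} = -2$
$o{\left(z,D \right)} = 6$ ($o{\left(z,D \right)} = -3 + \left(-1 - 2\right)^{2} = -3 + \left(-3\right)^{2} = -3 + 9 = 6$)
$h{\left(r,H \right)} = 3$ ($h{\left(r,H \right)} = 6 - 3 = 3$)
$h^{3}{\left(-1,\left(4 - 5\right)^{2} \right)} = 3^{3} = 27$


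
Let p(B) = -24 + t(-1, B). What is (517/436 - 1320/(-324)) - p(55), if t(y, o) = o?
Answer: -303013/11772 ≈ -25.740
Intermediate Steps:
p(B) = -24 + B
(517/436 - 1320/(-324)) - p(55) = (517/436 - 1320/(-324)) - (-24 + 55) = (517*(1/436) - 1320*(-1/324)) - 1*31 = (517/436 + 110/27) - 31 = 61919/11772 - 31 = -303013/11772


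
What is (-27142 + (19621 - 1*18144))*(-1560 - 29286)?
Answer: 791662590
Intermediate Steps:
(-27142 + (19621 - 1*18144))*(-1560 - 29286) = (-27142 + (19621 - 18144))*(-30846) = (-27142 + 1477)*(-30846) = -25665*(-30846) = 791662590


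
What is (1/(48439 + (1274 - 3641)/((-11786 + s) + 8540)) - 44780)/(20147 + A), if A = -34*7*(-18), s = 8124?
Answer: -106876324178/58309412175 ≈ -1.8329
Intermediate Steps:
A = 4284 (A = -238*(-18) = 4284)
(1/(48439 + (1274 - 3641)/((-11786 + s) + 8540)) - 44780)/(20147 + A) = (1/(48439 + (1274 - 3641)/((-11786 + 8124) + 8540)) - 44780)/(20147 + 4284) = (1/(48439 - 2367/(-3662 + 8540)) - 44780)/24431 = (1/(48439 - 2367/4878) - 44780)*(1/24431) = (1/(48439 - 2367*1/4878) - 44780)*(1/24431) = (1/(48439 - 263/542) - 44780)*(1/24431) = (1/(26253675/542) - 44780)*(1/24431) = (542/26253675 - 44780)*(1/24431) = -1175639565958/26253675*1/24431 = -106876324178/58309412175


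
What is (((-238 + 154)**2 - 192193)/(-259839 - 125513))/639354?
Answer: 185137/246376342608 ≈ 7.5144e-7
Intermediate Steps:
(((-238 + 154)**2 - 192193)/(-259839 - 125513))/639354 = (((-84)**2 - 192193)/(-385352))*(1/639354) = ((7056 - 192193)*(-1/385352))*(1/639354) = -185137*(-1/385352)*(1/639354) = (185137/385352)*(1/639354) = 185137/246376342608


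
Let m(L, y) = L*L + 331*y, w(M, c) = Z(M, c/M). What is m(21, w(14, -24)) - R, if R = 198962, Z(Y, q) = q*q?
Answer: -9679865/49 ≈ -1.9755e+5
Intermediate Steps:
Z(Y, q) = q**2
w(M, c) = c**2/M**2 (w(M, c) = (c/M)**2 = c**2/M**2)
m(L, y) = L**2 + 331*y
m(21, w(14, -24)) - R = (21**2 + 331*((-24)**2/14**2)) - 1*198962 = (441 + 331*((1/196)*576)) - 198962 = (441 + 331*(144/49)) - 198962 = (441 + 47664/49) - 198962 = 69273/49 - 198962 = -9679865/49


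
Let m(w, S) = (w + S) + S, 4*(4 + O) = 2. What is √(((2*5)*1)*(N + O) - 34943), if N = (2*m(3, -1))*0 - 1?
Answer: 2*I*√8747 ≈ 187.05*I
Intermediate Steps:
O = -7/2 (O = -4 + (¼)*2 = -4 + ½ = -7/2 ≈ -3.5000)
m(w, S) = w + 2*S (m(w, S) = (S + w) + S = w + 2*S)
N = -1 (N = (2*(3 + 2*(-1)))*0 - 1 = (2*(3 - 2))*0 - 1 = (2*1)*0 - 1 = 2*0 - 1 = 0 - 1 = -1)
√(((2*5)*1)*(N + O) - 34943) = √(((2*5)*1)*(-1 - 7/2) - 34943) = √((10*1)*(-9/2) - 34943) = √(10*(-9/2) - 34943) = √(-45 - 34943) = √(-34988) = 2*I*√8747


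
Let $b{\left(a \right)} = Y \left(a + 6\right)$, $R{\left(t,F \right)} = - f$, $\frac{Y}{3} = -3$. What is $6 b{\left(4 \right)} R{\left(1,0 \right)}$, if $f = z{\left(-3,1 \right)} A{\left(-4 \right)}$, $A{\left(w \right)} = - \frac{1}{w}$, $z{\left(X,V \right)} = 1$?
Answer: $135$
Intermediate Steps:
$Y = -9$ ($Y = 3 \left(-3\right) = -9$)
$f = \frac{1}{4}$ ($f = 1 \left(- \frac{1}{-4}\right) = 1 \left(\left(-1\right) \left(- \frac{1}{4}\right)\right) = 1 \cdot \frac{1}{4} = \frac{1}{4} \approx 0.25$)
$R{\left(t,F \right)} = - \frac{1}{4}$ ($R{\left(t,F \right)} = \left(-1\right) \frac{1}{4} = - \frac{1}{4}$)
$b{\left(a \right)} = -54 - 9 a$ ($b{\left(a \right)} = - 9 \left(a + 6\right) = - 9 \left(6 + a\right) = -54 - 9 a$)
$6 b{\left(4 \right)} R{\left(1,0 \right)} = 6 \left(-54 - 36\right) \left(- \frac{1}{4}\right) = 6 \left(-90\right) \left(- \frac{1}{4}\right) = \left(-540\right) \left(- \frac{1}{4}\right) = 135$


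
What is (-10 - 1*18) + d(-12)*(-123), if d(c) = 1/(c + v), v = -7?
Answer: -409/19 ≈ -21.526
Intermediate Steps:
d(c) = 1/(-7 + c) (d(c) = 1/(c - 7) = 1/(-7 + c))
(-10 - 1*18) + d(-12)*(-123) = (-10 - 1*18) - 123/(-7 - 12) = (-10 - 18) - 123/(-19) = -28 - 1/19*(-123) = -28 + 123/19 = -409/19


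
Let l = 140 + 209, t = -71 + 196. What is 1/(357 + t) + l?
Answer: 168219/482 ≈ 349.00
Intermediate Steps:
t = 125
l = 349
1/(357 + t) + l = 1/(357 + 125) + 349 = 1/482 + 349 = 168219/482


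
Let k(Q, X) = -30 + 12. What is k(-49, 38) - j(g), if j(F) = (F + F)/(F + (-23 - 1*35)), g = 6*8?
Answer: -42/5 ≈ -8.4000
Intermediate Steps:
g = 48
k(Q, X) = -18
j(F) = 2*F/(-58 + F) (j(F) = (2*F)/(F + (-23 - 35)) = (2*F)/(F - 58) = (2*F)/(-58 + F) = 2*F/(-58 + F))
k(-49, 38) - j(g) = -18 - 2*48/(-58 + 48) = -18 - 2*48/(-10) = -18 - 2*48*(-1)/10 = -18 - 1*(-48/5) = -18 + 48/5 = -42/5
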